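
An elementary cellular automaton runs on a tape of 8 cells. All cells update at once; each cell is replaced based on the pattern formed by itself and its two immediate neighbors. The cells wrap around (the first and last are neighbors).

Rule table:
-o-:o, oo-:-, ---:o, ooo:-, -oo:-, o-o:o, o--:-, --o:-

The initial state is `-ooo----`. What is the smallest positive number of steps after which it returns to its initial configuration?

-----ooo
-ooo----

2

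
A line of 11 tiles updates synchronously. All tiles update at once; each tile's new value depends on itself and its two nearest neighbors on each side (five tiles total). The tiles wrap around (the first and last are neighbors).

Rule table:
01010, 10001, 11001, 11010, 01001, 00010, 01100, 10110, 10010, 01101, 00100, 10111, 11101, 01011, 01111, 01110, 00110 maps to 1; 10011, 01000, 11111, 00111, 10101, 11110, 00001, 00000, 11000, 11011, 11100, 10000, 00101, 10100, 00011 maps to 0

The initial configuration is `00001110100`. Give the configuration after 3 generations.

00000110000

generation 1: 00000111000
generation 2: 00000010000
generation 3: 00000110000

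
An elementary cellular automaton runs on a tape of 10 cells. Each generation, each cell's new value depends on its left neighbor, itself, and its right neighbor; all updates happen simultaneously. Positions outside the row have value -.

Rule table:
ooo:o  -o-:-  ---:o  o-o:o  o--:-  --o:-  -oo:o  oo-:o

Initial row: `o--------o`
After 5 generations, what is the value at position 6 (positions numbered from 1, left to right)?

generation 1: --oooooo--
generation 2: o-oooooo-o
generation 3: -oooooooo-
generation 4: -oooooooo-  (fixed point — unchanged through generation 5)
position 6 holds o

o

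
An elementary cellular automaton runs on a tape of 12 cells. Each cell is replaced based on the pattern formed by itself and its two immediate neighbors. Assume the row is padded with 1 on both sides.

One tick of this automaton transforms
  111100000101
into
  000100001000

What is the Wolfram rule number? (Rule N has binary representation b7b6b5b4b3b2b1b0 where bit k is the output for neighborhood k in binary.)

position 0: 111 → 0  (bit 7 = 0)
position 3: 110 → 1  (bit 6 = 1)
position 10: 101 → 0  (bit 5 = 0)
position 4: 100 → 0  (bit 4 = 0)
position 11: 011 → 0  (bit 3 = 0)
position 9: 010 → 0  (bit 2 = 0)
position 8: 001 → 1  (bit 1 = 1)
position 5: 000 → 0  (bit 0 = 0)
bits b7..b0 = 01000010 = 66

66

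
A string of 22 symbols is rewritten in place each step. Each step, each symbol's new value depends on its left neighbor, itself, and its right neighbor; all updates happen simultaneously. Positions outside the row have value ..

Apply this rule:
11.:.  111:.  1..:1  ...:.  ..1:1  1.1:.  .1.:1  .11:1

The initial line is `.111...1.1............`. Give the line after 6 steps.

11..1.11.11...........
1.111.1..1.1..........
1.1...1111.11.........
1.11.11....1.1........
1.1..1.1..11.11.......
1.1111.1111..1.1......

1.1111.1111..1.1......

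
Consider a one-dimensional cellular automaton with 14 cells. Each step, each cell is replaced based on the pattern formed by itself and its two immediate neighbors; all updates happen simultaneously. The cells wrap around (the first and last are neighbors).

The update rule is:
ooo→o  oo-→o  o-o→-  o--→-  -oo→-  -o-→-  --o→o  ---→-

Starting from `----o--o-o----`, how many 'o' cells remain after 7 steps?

---o--o-------
--o--o--------
-o--o---------
o--o----------
--o----------o
-o----------o-
o----------o--
count of o: 2

2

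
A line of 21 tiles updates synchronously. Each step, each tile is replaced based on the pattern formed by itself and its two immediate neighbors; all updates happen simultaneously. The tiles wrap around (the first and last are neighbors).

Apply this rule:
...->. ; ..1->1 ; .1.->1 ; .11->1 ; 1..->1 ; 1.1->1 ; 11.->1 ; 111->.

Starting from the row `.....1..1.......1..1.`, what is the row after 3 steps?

111111..1111.1111..11

....111111.....111111
1..11....11...11....1
111111..1111.1111..11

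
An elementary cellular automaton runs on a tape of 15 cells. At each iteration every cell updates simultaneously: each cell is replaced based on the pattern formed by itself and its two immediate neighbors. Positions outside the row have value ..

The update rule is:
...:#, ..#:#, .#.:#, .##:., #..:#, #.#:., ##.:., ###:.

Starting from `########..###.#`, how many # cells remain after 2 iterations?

13

iteration 1: ........##....#
iteration 2: ########..#####
count of #: 13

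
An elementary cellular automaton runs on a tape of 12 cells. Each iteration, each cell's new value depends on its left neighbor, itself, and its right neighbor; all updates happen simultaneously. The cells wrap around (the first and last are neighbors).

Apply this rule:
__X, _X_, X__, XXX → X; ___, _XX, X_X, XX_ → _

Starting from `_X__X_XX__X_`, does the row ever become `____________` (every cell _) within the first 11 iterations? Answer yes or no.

XXXXX___XXXX
XXXX_X_X_XXX
XXX__X_X__XX
XX_XXX_XXX_X
X___X___X___
XX_XXX_XXX_X  (repeats iteration 4; period 2)
iteration 11: X___X___X___
iteration 11 is X___X___X___, still not uniform _

no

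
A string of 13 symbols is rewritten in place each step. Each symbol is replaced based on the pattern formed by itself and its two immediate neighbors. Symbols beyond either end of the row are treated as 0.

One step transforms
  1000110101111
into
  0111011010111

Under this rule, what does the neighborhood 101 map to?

At position 6 the neighborhood is 101; the next row has 1 there.

1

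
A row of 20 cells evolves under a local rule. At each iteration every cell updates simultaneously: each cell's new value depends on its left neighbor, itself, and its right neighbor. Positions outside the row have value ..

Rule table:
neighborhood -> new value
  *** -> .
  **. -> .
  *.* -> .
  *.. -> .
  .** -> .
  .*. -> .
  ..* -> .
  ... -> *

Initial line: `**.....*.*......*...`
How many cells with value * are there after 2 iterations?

6

...***.....****...**
**.....***......*...
count of *: 6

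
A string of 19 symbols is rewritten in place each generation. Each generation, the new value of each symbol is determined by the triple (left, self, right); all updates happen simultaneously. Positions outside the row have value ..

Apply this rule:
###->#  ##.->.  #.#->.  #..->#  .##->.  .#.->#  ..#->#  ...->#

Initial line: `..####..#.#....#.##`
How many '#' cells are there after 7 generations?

##.##.###.######...
.......#...####.###
###########.##...#.
.#########....#####
#.#######.####.###.
#..#####...##...#.#
###.###.###..####.#
count of #: 14

14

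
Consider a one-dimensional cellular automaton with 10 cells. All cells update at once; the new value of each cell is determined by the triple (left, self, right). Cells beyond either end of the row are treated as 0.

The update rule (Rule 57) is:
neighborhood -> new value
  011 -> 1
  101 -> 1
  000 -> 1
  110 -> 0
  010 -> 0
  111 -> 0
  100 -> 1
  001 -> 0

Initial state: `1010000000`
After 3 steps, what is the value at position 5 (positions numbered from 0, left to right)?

0101111111
0011000000
1010111111
position 5 holds 1

1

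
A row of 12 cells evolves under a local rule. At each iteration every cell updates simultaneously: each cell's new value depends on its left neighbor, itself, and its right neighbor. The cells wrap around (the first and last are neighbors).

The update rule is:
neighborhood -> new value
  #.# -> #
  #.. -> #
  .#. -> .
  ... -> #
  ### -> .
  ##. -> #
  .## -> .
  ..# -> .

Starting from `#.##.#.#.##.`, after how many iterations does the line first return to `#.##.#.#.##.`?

12

iteration 1: .#.##.#.#.##
iteration 2: #.#.##.#.#.#
iteration 3: ##.#.##.#.#.
iteration 4: .##.#.##.#.#
iteration 5: #.##.#.##.#.
iteration 6: .#.##.#.##.#
iteration 7: #.#.##.#.##.
iteration 8: .#.#.##.#.##
iteration 9: #.#.#.##.#.#
iteration 10: ##.#.#.##.#.
iteration 11: .##.#.#.##.#
iteration 12: #.##.#.#.##.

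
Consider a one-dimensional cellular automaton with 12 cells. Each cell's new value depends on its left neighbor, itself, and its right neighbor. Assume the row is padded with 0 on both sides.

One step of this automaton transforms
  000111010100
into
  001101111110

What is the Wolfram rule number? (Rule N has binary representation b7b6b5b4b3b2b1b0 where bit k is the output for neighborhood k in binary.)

position 4: 111 → 0  (bit 7 = 0)
position 5: 110 → 1  (bit 6 = 1)
position 6: 101 → 1  (bit 5 = 1)
position 10: 100 → 1  (bit 4 = 1)
position 3: 011 → 1  (bit 3 = 1)
position 7: 010 → 1  (bit 2 = 1)
position 2: 001 → 1  (bit 1 = 1)
position 0: 000 → 0  (bit 0 = 0)
bits b7..b0 = 01111110 = 126

126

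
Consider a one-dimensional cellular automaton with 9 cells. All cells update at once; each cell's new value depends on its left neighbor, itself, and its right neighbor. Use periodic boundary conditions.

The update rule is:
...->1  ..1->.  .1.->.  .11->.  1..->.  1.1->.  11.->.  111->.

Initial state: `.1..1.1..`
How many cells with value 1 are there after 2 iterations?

6

........1
.111111..
count of 1: 6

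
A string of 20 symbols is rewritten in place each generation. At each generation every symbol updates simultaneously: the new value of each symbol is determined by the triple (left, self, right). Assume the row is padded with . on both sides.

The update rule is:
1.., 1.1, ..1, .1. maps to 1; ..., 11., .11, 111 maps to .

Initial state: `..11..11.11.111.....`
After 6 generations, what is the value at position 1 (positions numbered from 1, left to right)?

.

generation 1: .1..11..1..1...1....
generation 2: 1111..1111111.111...
generation 3: ....11.......1...1..
generation 4: ...1..1.....111.111.
generation 5: ..111111...1...1...1
generation 6: .1......1.111.111.11
position 1 holds .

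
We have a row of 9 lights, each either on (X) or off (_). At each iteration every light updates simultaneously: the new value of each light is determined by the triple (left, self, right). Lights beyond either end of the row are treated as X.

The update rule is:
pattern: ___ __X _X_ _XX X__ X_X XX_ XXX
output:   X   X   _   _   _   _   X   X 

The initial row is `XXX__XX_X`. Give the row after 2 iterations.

XXX_____X

iteration 1: XXX_X_X__
iteration 2: XXX_____X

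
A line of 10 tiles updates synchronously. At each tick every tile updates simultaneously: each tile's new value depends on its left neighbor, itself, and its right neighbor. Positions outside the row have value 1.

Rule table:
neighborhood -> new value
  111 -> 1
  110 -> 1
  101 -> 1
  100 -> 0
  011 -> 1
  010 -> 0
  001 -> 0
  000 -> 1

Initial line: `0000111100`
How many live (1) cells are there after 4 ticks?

8

tick 1: 0110111100
tick 2: 1111111100
tick 3: 1111111100  (fixed point — unchanged through tick 4)
count of 1: 8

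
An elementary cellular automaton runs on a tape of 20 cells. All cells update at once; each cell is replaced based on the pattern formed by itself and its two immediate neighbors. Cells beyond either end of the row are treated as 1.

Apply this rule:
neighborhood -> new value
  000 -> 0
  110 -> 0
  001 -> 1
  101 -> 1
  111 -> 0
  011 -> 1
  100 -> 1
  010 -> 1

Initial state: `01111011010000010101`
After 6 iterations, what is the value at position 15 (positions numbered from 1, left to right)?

0

11000110111000111111
00101101100101100000
11111011011111010001
00000110110000111011
10001101101001100110
01011011011111011101
position 15 holds 0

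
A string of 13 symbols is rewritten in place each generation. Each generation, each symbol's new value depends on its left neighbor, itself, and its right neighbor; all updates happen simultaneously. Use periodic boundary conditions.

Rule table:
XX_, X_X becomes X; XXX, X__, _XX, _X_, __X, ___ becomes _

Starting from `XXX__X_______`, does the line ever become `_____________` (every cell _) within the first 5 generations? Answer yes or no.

generation 1: __X__________
generation 2: _____________
all cells are _ at generation 2

yes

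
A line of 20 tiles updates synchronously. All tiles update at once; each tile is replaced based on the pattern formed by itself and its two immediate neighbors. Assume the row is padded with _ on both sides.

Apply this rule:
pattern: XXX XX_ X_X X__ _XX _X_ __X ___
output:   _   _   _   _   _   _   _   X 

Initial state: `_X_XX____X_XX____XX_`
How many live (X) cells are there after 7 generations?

generation 1: ______XX______XX____
generation 2: XXXXX____XXXX____XXX
generation 3: ______XX______XX____  (repeats generation 1; period 2)
generation 7: ______XX______XX____
count of X: 4

4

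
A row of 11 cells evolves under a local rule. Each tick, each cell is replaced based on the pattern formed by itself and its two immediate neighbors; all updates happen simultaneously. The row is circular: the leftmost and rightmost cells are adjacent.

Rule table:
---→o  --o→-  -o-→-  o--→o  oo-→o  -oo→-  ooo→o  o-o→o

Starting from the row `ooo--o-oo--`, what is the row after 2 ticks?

--ooo--o-oo

tick 1: -ooo--o-oo-
tick 2: --ooo--o-oo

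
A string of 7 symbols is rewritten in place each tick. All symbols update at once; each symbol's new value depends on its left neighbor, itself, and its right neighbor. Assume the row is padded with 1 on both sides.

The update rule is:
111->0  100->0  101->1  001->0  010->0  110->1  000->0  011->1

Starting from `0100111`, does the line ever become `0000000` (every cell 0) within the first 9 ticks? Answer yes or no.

1000100
1000000
1000000  (fixed point — unchanged through tick 9)
tick 9 is 1000000, still not uniform 0

no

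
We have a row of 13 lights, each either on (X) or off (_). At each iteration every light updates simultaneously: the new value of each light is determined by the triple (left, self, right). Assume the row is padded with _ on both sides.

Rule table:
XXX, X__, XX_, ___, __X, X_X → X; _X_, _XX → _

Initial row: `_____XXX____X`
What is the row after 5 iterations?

X_X_XXXXX_XXX

iteration 1: XXXXX_XXXXXX_
iteration 2: _XXXXX_XXXXXX
iteration 3: X_XXXXX_XXXXX
iteration 4: _X_XXXXX_XXXX
iteration 5: X_X_XXXXX_XXX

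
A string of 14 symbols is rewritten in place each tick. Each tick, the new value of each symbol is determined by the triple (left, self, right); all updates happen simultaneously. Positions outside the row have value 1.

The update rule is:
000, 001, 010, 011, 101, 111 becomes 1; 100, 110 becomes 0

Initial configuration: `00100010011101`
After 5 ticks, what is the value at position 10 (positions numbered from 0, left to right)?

tick 1: 01101110111011
tick 2: 11011101110111
tick 3: 10111011101111
tick 4: 01110111011111
tick 5: 11101110111111
position 10 holds 1

1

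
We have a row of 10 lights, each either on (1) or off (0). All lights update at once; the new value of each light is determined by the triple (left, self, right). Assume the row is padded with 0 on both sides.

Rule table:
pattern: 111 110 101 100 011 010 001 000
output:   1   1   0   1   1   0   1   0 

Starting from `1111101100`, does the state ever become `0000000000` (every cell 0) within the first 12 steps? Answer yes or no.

1111101110
1111101111
1111101111  (fixed point — unchanged through step 12)
step 12 is 1111101111, still not uniform 0

no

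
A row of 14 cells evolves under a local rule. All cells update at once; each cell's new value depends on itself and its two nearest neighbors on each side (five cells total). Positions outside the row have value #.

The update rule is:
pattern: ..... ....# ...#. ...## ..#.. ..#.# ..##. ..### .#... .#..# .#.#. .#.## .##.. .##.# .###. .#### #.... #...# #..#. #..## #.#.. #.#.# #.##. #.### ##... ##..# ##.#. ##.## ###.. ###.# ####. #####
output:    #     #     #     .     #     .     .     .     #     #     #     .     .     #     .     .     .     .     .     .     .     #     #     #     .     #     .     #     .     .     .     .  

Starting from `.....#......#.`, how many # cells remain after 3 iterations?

..#####.####..
#......##...#.
...###.....#..
count of #: 4

4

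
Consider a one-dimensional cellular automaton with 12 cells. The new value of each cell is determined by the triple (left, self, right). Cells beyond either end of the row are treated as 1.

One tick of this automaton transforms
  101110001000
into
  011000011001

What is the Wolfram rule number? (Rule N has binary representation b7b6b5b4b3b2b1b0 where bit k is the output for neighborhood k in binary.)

46

position 3: 111 → 0  (bit 7 = 0)
position 0: 110 → 0  (bit 6 = 0)
position 1: 101 → 1  (bit 5 = 1)
position 5: 100 → 0  (bit 4 = 0)
position 2: 011 → 1  (bit 3 = 1)
position 8: 010 → 1  (bit 2 = 1)
position 7: 001 → 1  (bit 1 = 1)
position 6: 000 → 0  (bit 0 = 0)
bits b7..b0 = 00101110 = 46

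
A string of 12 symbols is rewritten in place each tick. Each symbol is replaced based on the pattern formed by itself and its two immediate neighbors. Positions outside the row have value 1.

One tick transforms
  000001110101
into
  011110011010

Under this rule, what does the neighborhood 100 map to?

At position 0 the neighborhood is 100; the next row has 0 there.

0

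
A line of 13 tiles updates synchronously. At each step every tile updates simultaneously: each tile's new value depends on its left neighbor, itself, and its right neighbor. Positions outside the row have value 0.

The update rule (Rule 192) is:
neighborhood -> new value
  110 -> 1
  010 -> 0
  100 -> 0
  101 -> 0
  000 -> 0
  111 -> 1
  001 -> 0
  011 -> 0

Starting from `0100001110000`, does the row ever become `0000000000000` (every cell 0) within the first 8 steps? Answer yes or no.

yes

step 1: 0000000110000
step 2: 0000000010000
step 3: 0000000000000
all cells are 0 at step 3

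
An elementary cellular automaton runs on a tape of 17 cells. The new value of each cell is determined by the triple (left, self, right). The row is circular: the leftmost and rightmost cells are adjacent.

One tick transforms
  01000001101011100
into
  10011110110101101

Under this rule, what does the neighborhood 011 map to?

At position 7 the neighborhood is 011; the next row has 0 there.

0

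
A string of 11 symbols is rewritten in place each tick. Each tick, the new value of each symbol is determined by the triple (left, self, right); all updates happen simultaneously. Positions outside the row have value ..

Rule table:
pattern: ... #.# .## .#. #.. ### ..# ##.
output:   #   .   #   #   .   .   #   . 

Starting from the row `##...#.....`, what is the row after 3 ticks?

#..###.####
#.##...#...
#.#..###.##

#.#..###.##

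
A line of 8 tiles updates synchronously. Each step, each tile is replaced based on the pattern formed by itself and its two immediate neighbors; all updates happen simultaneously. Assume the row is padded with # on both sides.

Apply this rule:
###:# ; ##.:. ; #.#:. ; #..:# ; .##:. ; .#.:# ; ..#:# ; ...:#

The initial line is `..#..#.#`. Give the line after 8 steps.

step 1: ######..
step 2: #####.##
step 3: ####...#
step 4: ###.###.
step 5: ##...#..
step 6: #.######
step 7: ...#####
step 8: ###.####

###.####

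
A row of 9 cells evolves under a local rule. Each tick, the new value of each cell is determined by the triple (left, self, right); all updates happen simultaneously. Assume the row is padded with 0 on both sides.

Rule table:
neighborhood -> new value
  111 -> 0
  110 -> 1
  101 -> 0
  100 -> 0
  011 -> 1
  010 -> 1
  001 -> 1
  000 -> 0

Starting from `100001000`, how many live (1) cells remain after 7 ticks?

4

100011000
100111000
101101000
101101000  (fixed point — unchanged through tick 7)
count of 1: 4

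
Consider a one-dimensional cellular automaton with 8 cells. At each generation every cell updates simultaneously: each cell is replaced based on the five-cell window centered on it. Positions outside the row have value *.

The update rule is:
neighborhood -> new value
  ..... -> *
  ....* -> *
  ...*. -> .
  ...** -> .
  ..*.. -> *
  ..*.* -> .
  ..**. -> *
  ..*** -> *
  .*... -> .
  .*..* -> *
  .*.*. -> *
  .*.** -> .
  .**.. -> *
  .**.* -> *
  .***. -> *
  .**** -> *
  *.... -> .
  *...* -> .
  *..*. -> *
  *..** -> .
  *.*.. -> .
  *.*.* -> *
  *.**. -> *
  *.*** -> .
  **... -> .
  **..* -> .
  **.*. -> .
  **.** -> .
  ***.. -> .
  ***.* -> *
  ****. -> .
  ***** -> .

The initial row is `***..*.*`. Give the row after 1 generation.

....*...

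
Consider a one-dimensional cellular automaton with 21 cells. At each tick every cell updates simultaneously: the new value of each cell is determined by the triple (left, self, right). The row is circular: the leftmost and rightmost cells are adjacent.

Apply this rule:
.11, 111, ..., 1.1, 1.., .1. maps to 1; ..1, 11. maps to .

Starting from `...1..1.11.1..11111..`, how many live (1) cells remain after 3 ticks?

16

tick 1: 11.11.111.111.1111.11
tick 2: 1.11.111.111.1111.111
tick 3: .11.111.111.1111.1111
count of 1: 16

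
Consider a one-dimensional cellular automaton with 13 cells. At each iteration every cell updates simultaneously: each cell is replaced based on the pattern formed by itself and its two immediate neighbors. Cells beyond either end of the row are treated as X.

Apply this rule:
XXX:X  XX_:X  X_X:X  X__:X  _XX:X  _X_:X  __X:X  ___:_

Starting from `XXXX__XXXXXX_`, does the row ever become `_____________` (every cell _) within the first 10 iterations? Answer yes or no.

iteration 1: XXXXXXXXXXXXX
iteration 2: XXXXXXXXXXXXX  (fixed point — unchanged through iteration 10)
iteration 10 is XXXXXXXXXXXXX, still not uniform _

no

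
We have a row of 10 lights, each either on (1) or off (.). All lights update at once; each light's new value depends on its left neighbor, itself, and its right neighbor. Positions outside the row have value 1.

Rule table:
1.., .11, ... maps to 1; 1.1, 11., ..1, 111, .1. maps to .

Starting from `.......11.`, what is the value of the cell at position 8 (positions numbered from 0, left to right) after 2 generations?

1

111111.1..
........1.
position 8 holds 1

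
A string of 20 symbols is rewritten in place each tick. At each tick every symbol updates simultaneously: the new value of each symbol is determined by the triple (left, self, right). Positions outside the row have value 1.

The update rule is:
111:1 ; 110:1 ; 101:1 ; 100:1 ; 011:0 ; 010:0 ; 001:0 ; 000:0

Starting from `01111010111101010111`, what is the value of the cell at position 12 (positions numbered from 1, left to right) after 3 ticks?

10111101011110101011
11011110101111010101
11101111010111101010
position 12 holds 1

1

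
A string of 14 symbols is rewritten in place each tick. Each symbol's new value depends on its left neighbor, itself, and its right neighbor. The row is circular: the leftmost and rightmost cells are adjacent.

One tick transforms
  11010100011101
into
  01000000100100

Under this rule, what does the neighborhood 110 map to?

At position 1 the neighborhood is 110; the next row has 1 there.

1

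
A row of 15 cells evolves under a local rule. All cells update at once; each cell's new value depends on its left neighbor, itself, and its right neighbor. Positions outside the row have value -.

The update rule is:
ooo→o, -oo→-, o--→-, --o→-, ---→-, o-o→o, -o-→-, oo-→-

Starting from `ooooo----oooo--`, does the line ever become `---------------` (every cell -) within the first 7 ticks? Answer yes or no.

tick 1: -ooo------oo---
tick 2: --o------------
tick 3: ---------------
all cells are - at tick 3

yes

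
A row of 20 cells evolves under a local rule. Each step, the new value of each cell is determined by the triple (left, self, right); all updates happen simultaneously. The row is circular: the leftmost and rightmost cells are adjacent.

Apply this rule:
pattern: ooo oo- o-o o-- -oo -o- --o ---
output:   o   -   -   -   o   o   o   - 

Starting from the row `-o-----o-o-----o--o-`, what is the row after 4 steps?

oo----oo-o----oo-oo-
o----oo--o---oo--o--
o---oo--oo--oo--oo-o
---oo--oo--oo--oo--o

---oo--oo--oo--oo--o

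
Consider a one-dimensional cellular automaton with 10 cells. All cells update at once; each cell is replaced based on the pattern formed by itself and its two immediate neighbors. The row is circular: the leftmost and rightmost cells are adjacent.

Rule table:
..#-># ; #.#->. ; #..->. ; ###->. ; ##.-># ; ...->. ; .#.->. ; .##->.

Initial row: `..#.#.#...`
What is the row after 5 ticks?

.......#..

.#........
#.........
.........#
........#.
.......#..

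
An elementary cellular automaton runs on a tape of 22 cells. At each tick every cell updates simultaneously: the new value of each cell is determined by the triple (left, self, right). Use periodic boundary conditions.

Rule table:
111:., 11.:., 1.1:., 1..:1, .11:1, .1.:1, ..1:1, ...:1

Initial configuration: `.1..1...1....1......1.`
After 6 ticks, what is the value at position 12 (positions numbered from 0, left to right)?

1111111111111111111111
......................
1111111111111111111111  (repeats tick 1; period 2)
tick 6: ......................
position 12 holds .

.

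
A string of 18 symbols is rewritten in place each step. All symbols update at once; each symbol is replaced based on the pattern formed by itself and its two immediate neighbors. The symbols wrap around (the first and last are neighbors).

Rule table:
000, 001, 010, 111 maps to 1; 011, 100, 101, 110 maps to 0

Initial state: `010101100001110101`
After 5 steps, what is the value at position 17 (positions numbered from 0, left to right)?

010100001110100101
010101110100101101
010100100101100001
010101101100001111
010100000001110110
position 17 holds 0

0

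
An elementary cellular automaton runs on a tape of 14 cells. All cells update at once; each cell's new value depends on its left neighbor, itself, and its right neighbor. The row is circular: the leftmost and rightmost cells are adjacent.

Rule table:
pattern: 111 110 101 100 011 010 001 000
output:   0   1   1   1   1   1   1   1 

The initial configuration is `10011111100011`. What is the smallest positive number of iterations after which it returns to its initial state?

11110000111110
10011111100011

2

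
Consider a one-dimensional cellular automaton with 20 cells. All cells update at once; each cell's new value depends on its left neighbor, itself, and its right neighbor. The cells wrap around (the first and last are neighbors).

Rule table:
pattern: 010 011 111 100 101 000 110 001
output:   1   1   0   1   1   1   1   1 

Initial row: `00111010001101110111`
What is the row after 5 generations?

11101111111111011101
00111000000001110111
11101111111111011101  (repeats generation 1; period 2)
generation 5: 11101111111111011101

11101111111111011101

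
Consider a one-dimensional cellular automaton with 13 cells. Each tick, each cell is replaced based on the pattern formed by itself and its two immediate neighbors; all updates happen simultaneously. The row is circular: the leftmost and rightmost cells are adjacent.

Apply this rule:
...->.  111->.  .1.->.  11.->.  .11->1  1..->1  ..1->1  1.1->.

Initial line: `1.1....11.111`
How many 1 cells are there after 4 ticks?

tick 1: ...1..11..1..
tick 2: ..1.111.11.1.
tick 3: .1..1...1...1
tick 4: ..11.1.1.1.1.
count of 1: 6

6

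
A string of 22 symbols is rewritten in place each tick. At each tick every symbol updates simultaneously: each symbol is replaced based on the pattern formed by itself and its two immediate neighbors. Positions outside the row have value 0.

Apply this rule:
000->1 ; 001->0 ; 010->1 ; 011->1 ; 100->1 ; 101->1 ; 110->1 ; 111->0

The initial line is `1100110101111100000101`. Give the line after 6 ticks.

tick 1: 1110111111000111110111
tick 2: 1011100001110100011101
tick 3: 1110111101011111010111
tick 4: 1011100111110001111101
tick 5: 1110110100011101000111
tick 6: 1011111111010111110101

1011111111010111110101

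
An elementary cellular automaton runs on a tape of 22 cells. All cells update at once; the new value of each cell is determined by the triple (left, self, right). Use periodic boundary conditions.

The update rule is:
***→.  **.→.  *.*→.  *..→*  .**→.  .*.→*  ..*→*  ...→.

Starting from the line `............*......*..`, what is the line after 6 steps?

...*..*...*..........*

...........***....***.
..........*...*..*...*
*........***.******.**
.*......*.............
***....***............
...*..*...*..........*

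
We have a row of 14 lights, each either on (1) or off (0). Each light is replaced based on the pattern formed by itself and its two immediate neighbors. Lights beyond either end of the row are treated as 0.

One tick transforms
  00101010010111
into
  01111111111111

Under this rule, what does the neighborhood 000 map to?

0

At position 0 the neighborhood is 000; the next row has 0 there.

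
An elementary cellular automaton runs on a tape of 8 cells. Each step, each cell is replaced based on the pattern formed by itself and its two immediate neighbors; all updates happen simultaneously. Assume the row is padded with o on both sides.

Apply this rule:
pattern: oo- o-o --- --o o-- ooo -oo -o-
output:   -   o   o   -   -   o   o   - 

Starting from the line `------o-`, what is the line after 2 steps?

-oooo--o
oooo---o

oooo---o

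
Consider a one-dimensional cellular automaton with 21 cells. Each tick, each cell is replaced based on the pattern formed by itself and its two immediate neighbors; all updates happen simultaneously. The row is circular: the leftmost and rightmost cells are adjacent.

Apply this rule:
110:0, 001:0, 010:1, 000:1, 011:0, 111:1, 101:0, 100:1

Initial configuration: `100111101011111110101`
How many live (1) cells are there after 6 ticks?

010011001001111100100
011000101100111010111
000110100010010010010
110000111011011011011
101110010000000000001
000101011111111111100
count of 1: 14

14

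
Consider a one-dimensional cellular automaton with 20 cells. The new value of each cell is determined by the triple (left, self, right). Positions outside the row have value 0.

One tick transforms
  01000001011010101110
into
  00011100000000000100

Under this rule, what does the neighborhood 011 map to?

0

At position 9 the neighborhood is 011; the next row has 0 there.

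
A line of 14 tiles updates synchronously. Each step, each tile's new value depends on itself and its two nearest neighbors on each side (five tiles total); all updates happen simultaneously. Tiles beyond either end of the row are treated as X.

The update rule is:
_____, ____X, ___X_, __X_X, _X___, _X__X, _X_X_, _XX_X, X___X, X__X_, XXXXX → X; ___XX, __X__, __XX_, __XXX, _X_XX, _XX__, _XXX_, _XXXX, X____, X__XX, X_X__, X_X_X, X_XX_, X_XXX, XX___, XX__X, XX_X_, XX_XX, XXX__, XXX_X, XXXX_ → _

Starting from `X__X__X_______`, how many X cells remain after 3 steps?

step 1: __X_XX_X_XXXX_
step 2: _XX__X________
step 3: ____X_X_XXXXX_
count of X: 7

7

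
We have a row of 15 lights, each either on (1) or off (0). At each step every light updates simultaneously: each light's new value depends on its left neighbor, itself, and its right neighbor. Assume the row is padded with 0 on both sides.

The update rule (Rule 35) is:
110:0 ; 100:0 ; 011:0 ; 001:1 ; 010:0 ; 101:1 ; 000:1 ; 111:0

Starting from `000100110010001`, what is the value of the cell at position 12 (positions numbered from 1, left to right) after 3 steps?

111001000100110
000010011001000
111100100010011
position 12 holds 0

0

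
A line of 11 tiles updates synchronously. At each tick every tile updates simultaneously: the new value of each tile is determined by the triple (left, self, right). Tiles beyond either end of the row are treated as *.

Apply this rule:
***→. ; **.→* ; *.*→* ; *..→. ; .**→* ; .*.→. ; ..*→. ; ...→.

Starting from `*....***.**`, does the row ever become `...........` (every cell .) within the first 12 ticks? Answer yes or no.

no

*....*.***.
*.....**.**
*.....****.
*.....*..**
*........*.
*.........*
*.........*  (fixed point — unchanged through tick 12)
tick 12 is *.........*, still not uniform .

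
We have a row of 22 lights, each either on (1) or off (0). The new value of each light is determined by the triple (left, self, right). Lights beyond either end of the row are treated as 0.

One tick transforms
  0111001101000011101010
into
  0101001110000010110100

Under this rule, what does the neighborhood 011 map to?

1

At position 1 the neighborhood is 011; the next row has 1 there.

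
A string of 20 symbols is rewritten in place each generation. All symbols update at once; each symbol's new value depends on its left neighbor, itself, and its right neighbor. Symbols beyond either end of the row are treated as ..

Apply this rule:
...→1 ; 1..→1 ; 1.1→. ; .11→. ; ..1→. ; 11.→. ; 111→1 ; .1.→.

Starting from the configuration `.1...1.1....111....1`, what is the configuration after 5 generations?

11..111..1.1....111.

generation 1: ..11....111..1.111..
generation 2: 1...111..1.1....1.11
generation 3: .11..1.1....111.....
generation 4: ...1....111..1.11111
generation 5: 11..111..1.1....111.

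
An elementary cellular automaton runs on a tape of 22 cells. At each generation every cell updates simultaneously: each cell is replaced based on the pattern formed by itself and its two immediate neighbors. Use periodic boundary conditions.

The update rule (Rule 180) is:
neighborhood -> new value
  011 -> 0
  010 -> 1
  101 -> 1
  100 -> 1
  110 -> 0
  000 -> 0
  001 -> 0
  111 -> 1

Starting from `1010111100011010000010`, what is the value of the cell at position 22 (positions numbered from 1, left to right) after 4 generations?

1111011010000111000011
1110100111000010100001
1101110010100011110000
0010101011110001101000
position 22 holds 0

0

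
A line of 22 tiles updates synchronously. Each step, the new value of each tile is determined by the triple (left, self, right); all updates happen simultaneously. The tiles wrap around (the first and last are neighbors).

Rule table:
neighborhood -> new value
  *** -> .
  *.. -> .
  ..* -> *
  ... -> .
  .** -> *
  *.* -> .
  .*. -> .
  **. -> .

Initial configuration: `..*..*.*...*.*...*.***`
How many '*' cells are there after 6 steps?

.*..*.....*.....*..*..
*..*.....*.....*..*...
..*.....*.....*..*...*
.*.....*.....*..*...*.
*.....*.....*..*...*..
.....*.....*..*...*..*
count of *: 5

5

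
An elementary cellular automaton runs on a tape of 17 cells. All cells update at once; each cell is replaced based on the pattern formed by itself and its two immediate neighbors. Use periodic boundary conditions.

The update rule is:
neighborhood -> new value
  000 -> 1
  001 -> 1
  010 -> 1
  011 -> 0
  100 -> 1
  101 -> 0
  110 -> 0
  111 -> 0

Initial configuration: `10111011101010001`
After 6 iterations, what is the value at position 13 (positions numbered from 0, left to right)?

0

00000000001011110
11111111111000001
00000000000111110
11111111111000001  (repeats iteration 2; period 2)
iteration 6: 11111111111000001
position 13 holds 0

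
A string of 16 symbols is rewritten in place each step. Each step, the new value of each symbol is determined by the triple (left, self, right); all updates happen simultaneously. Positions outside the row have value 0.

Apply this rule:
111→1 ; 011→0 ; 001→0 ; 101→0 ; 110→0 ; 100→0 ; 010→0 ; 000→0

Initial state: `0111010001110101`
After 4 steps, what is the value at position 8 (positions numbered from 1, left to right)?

0

0010000000100000
0000000000000000
0000000000000000  (fixed point — unchanged through step 4)
position 8 holds 0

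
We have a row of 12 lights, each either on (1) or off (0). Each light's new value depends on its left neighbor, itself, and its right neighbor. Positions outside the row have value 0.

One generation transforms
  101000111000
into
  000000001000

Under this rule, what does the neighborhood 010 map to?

At position 0 the neighborhood is 010; the next row has 0 there.

0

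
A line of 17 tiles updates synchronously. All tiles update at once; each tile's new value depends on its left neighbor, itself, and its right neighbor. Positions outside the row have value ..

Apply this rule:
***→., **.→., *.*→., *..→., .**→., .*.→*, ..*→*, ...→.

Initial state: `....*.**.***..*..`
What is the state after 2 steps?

...**........**..
..*.........*....

..*.........*....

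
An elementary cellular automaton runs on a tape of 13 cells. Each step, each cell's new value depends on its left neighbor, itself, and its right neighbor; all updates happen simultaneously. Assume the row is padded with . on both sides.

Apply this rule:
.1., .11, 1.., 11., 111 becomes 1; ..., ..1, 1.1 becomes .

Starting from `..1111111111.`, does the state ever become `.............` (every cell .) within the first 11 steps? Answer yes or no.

no

..11111111111
..11111111111  (fixed point — unchanged through step 11)
step 11 is ..11111111111, still not uniform .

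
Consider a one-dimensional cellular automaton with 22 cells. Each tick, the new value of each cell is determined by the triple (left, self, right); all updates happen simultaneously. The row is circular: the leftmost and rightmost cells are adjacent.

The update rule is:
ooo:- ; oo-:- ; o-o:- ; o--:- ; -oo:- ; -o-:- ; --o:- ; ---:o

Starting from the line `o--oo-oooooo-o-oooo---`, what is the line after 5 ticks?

--------------------o-
ooooooooooooooooooo---
--------------------o-  (repeats tick 1; period 2)
tick 5: --------------------o-

--------------------o-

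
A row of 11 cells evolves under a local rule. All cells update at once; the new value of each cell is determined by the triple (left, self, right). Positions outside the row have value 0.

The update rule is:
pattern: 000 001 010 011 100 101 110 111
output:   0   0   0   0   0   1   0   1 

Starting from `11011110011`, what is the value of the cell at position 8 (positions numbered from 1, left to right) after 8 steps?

00101100000
00010000000
00000000000
00000000000  (fixed point — unchanged through step 8)
position 8 holds 0

0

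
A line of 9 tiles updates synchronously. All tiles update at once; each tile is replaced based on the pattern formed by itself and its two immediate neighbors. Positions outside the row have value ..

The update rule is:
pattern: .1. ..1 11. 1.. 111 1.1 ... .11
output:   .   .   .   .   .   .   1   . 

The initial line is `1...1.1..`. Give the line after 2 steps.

1...111..

step 1: ..1.....1
step 2: 1...111..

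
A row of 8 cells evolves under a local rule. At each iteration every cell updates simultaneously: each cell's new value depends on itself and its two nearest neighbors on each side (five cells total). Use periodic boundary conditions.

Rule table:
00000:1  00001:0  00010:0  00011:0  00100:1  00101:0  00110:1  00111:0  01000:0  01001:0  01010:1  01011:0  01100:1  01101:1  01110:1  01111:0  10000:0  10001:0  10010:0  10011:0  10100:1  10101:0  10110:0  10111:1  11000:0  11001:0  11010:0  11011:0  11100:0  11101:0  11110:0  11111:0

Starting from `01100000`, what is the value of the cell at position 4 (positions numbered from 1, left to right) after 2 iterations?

0

01100110
01100110
position 4 holds 0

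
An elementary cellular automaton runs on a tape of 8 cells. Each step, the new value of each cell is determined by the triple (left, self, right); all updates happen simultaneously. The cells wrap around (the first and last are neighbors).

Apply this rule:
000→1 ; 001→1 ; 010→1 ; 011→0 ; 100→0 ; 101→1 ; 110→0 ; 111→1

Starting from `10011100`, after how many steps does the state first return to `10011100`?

step 1: 10101001
step 2: 01111010
step 3: 10110110
step 4: 11001001
step 5: 10011010
step 6: 10100111
step 7: 01101011
step 8: 10011100

8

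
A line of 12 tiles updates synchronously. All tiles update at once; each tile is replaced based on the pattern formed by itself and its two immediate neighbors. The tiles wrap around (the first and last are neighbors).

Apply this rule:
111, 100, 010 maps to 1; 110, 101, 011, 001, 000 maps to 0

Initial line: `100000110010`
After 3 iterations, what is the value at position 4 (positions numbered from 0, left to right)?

0

110000001010
001000001010
001100001011
position 4 holds 0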